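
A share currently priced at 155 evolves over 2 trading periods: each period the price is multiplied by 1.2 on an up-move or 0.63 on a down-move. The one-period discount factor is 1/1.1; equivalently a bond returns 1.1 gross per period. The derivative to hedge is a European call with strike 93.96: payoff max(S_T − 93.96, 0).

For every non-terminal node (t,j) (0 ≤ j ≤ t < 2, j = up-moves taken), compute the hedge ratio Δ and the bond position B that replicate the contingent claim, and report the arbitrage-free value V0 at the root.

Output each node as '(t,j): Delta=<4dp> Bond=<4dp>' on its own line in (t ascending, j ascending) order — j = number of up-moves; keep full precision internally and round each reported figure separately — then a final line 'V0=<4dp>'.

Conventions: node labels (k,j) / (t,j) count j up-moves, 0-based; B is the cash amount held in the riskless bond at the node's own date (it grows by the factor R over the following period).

(0,0): Delta=0.9414 Bond=-67.7506
(1,0): Delta=0.4172 Bond=-23.3311
(1,1): Delta=1.0000 Bond=-85.4182
V0=78.1723

Arbitrage-free pricing uses the up-move probability p* = (R−d)/(u−d) = 0.8246, discounting each step at R = 1.1.
Terminal payoffs: V(2,0)=0.0000, V(2,1)=23.2200, V(2,2)=129.2400
(1,0): S=97.6500. Δ = (V_up−V_dn)/(S_up−S_dn) = (23.2200−0.0000)/(117.1800−61.5195) = 0.4172. V = [p*·23.2200 + (1−p*)·0.0000]/1.1 = 17.4057. B = V − Δ·S = -23.3311.
(1,1): S=186.0000. Δ = (V_up−V_dn)/(S_up−S_dn) = (129.2400−23.2200)/(223.2000−117.1800) = 1.0000. V = [p*·129.2400 + (1−p*)·23.2200]/1.1 = 100.5818. B = V − Δ·S = -85.4182.
(0,0): S=155.0000. Δ = (V_up−V_dn)/(S_up−S_dn) = (100.5818−17.4057)/(186.0000−97.6500) = 0.9414. V = [p*·100.5818 + (1−p*)·17.4057]/1.1 = 78.1723. B = V − Δ·S = -67.7506.
Verification: the root portfolio costs Δ(0,0)·S0 + B(0,0) = 78.1723, matching V0.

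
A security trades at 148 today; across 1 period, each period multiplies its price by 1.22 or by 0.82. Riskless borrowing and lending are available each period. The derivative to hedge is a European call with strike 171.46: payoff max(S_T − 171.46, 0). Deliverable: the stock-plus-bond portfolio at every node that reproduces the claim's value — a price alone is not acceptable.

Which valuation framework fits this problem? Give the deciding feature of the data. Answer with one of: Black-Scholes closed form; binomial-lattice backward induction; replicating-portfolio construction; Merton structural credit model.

Key observation: what is demanded is not a single number but the (Δ, B) position at each node of the 1.22/0.82 tree starting at 148; constructing those positions is the replicating-portfolio method.

framework: replicating-portfolio construction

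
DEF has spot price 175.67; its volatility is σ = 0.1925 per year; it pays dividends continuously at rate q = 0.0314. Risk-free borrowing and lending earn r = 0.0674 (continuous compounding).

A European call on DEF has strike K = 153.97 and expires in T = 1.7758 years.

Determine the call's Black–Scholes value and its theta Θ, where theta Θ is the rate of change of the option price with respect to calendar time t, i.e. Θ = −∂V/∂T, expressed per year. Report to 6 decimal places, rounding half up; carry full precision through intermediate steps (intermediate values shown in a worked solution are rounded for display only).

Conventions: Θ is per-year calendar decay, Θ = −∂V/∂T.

price = 34.471880
Θ = -5.760771

σ√T = 0.1925·√1.7758 = 0.256524
d₁ = (ln(S/K) + (r−q+σ²/2)T) / (σ√T) = (ln(175.67/153.97) + (0.0674−0.0314+0.1925²/2)·1.7758) / 0.256524 = (0.131849 + 0.096831) / 0.256524 = 0.891459
d₂ = d₁ − σ√T = 0.891459 − 0.256524 = 0.634935
e^{−rT} = 0.887196
e^{−qT} = 0.945766
N(d₁) = 0.813659,  N(d₂) = 0.737265
Call price V = S·e^{−qT}·N(d₁) − K·e^{−rT}·N(d₂) = 135.183430 − 100.711550 = 34.471880
φ(d₁) = (1/√(2π))·e^{−d₁²/2} = 0.268129
Θ = −S·e^{−qT}·φ(d₁)·σ/(2√T) + q·S·e^{−qT}·N(d₁) − r·K·e^{−rT}·N(d₂) = −3.217572 + 4.244760 − 6.787958 = -5.760771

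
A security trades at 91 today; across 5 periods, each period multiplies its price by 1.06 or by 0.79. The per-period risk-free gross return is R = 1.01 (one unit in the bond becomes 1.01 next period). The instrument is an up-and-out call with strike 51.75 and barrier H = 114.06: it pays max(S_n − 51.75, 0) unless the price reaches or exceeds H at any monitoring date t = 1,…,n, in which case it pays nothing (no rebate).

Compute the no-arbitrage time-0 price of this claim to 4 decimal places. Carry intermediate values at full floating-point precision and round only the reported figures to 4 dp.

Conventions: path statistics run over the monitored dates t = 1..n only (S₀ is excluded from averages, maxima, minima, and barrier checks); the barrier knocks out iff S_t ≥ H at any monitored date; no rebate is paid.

With p* = (R−d)/(u−d) = 0.8148, sum probability × payoff across the paths and divide by R^5.
Enumerate all 2^5 = 32 price paths (U = up ×1.06, D = down ×0.79); each path with k up-moves has probability p*^k·(1−p*)^(5−k).
DDDDD: M=71.8900, payoff=0.0000, prob=0.000218
UDDDD: M=96.4600, payoff=0.0000, prob=0.000958
DUDDD: M=76.2034, payoff=0.0000, prob=0.000958
UUDDD: M=102.2476, payoff=0.0000, prob=0.004216
DDUDD: M=71.8900, payoff=0.0000, prob=0.000958
UDUDD: M=96.4600, payoff=0.0000, prob=0.004216
DUUDD: M=80.7756, payoff=0.0000, prob=0.004216
UUUDD: M=108.3825, payoff=15.8915, prob=0.018552
DDDUD: M=71.8900, payoff=0.0000, prob=0.000958
UDDUD: M=96.4600, payoff=0.0000, prob=0.004216
DUDUD: M=76.2034, payoff=0.0000, prob=0.004216
UUDUD: M=102.2476, payoff=15.8915, prob=0.018552
DDUUD: M=71.8900, payoff=0.0000, prob=0.004216
UDUUD: M=96.4600, payoff=15.8915, prob=0.018552
DUUUD: M=85.6221, payoff=15.8915, prob=0.018552
UUUUD: M=114.8854, payoff=0.0000, prob=0.081629
DDDDU: M=71.8900, payoff=0.0000, prob=0.000958
UDDDU: M=96.4600, payoff=0.0000, prob=0.004216
DUDDU: M=76.2034, payoff=0.0000, prob=0.004216
UUDDU: M=102.2476, payoff=15.8915, prob=0.018552
DDUDU: M=71.8900, payoff=0.0000, prob=0.004216
UDUDU: M=96.4600, payoff=15.8915, prob=0.018552
DUUDU: M=80.7756, payoff=15.8915, prob=0.018552
UUUDU: M=108.3825, payoff=39.0095, prob=0.081629
DDDUU: M=71.8900, payoff=0.0000, prob=0.004216
UDDUU: M=96.4600, payoff=15.8915, prob=0.018552
DUDUU: M=76.2034, payoff=15.8915, prob=0.018552
UUDUU: M=102.2476, payoff=39.0095, prob=0.081629
DDUUU: M=71.8900, payoff=15.8915, prob=0.018552
UDUUU: M=96.4600, payoff=39.0095, prob=0.081629
DUUUU: M=90.7595, payoff=39.0095, prob=0.081629
UUUUU: M=121.7785, payoff=0.0000, prob=0.359165
Price = Σ prob·payoff / R^5 = 15.685319 / 1.051010 = 14.9240

price = 14.9240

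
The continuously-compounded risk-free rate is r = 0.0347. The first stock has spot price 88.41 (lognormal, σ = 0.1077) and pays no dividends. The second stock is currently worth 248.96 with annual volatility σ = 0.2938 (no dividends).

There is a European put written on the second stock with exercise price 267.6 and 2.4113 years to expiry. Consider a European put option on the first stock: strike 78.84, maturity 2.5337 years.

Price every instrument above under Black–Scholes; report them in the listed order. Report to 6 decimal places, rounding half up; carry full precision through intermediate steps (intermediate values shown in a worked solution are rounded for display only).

[the second stock put K=267.6]
σ√T = 0.2938·√2.4113 = 0.456223
d₁ = (ln(S/K) + (r+σ²/2)T) / (σ√T) = (ln(248.96/267.6) + (0.0347+0.2938²/2)·2.4113) / 0.456223 = (-0.072201 + 0.187742) / 0.456223 = 0.253255
d₂ = d₁ − σ√T = 0.253255 − 0.456223 = -0.202968
e^{−rT} = 0.919733
N(−d₁) = 0.400036,  N(−d₂) = 0.580420
price = K·e^{−rT}·N(−d₂) − S·N(−d₁) = 142.853268 − 99.592852 = 43.260415
[the first stock put K=78.84]
σ√T = 0.1077·√2.5337 = 0.171433
d₁ = (ln(S/K) + (r+σ²/2)T) / (σ√T) = (ln(88.41/78.84) + (0.0347+0.1077²/2)·2.5337) / 0.171433 = (0.114565 + 0.102614) / 0.171433 = 1.266845
d₂ = d₁ − σ√T = 1.266845 − 0.171433 = 1.095413
e^{−rT} = 0.915835
N(−d₁) = 0.102605,  N(−d₂) = 0.136668
price = K·e^{−rT}·N(−d₂) − S·N(−d₁) = 9.868024 − 9.071333 = 0.796692

price(the second stock put K=267.6) = 43.260415
price(the first stock put K=78.84) = 0.796692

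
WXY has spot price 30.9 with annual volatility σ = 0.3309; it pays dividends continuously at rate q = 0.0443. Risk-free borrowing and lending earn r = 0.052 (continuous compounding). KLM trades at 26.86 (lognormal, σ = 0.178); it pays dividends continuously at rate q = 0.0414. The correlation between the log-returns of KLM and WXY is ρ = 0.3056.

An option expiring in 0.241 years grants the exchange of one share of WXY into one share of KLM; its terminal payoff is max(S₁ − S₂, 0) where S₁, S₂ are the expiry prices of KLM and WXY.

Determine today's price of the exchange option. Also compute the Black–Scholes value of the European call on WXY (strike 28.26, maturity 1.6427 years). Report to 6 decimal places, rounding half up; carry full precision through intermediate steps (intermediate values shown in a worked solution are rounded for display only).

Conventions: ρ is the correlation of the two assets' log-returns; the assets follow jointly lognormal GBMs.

σ_eff = √(σ₁² + σ₂² − 2ρσ₁σ₂) = √(0.178² + 0.3309² − 2·0.3056·0.178·0.3309) = 0.324313
d₁ = (ln(S₁/S₂) + (q₂ − q₁ + σ_eff²/2)T) / (σ_eff√T) = (ln(26.86/30.9) + (0.0443 − 0.0414 + 0.052590)·0.241) / 0.159211 = -0.796082
d₂ = d₁ − σ_eff√T = -0.796082 − 0.159211 = -0.955293
N(d₁) = 0.212992,  N(d₂) = 0.169715
V = S₁·e^{−q₁T}·N(d₁) − S₂·e^{−q₂T}·N(d₂) = 5.664173 − 5.188495 = 0.475678
[vanilla: WXY call K=28.26]
σ√T = 0.3309·√1.6427 = 0.424107
d₁ = (ln(S/K) + (r−q+σ²/2)T) / (σ√T) = (ln(30.9/28.26) + (0.052−0.0443+0.3309²/2)·1.6427) / 0.424107 = (0.089309 + 0.102582) / 0.424107 = 0.452459
d₂ = d₁ − σ√T = 0.452459 − 0.424107 = 0.028351
e^{−rT} = 0.918126
e^{−qT} = 0.929813
N(d₁) = 0.674531,  N(d₂) = 0.511309
price = S·e^{−qT}·N(d₁) − K·e^{−rT}·N(d₂) = 19.380096 − 13.266551 = 6.113545

exchange price = 0.475678
price(WXY call K=28.26) = 6.113545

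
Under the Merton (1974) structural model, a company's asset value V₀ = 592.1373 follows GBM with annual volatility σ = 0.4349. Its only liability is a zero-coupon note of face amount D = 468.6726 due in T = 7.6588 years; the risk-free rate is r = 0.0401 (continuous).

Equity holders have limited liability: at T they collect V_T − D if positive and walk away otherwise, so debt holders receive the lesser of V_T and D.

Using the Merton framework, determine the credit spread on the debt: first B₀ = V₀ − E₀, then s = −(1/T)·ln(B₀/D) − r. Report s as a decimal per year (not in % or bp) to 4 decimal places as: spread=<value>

spread=0.0482

Work the structural quantities from V₀ = 592.1373 against face 468.6726:
d₁ = [ln(V₀/D) + (r + σ²/2)T] / (σ√T)
   = [ln(592.1373/468.6726) + (0.0401 + 0.5·0.4349²)·7.6588] / (0.4349·√7.6588)
   = [0.233834 + 1.031403] / 1.203566 = 1.051241
d₂ = d₁ − σ√T = 1.051241 − 1.203566 = -0.152325
N(d₁) = 0.853426,  N(d₂) = 0.439465,  e^(−rT) = 0.735564
E₀ = V₀·N(d₁) − D·e^(−rT)·N(d₂)
   = 592.1373·0.853426 − 468.6726·0.735564·0.439465 = 353.844669
B₀ = V₀ − E₀ = 592.1373 − 353.844669 = 238.292631
spread = −(1/T)·ln(B₀/D) − r = −(1/7.6588)·ln(238.292631/468.6726) − 0.0401 = 0.04821736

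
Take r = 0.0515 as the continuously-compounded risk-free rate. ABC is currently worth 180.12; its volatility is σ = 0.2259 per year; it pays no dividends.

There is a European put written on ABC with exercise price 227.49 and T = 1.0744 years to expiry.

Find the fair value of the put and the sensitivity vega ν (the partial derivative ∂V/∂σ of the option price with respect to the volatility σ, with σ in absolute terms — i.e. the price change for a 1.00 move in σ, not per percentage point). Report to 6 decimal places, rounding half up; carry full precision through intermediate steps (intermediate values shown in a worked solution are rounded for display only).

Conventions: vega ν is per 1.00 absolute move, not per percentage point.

σ√T = 0.2259·√1.0744 = 0.234153
d₁ = (ln(S/K) + (r+σ²/2)T) / (σ√T) = (ln(180.12/227.49) + (0.0515+0.2259²/2)·1.0744) / 0.234153 = (-0.233483 + 0.082745) / 0.234153 = -0.643758
d₂ = d₁ − σ√T = -0.643758 − 0.234153 = -0.877910
e^{−rT} = 0.946171
N(−d₁) = 0.740134,  N(−d₂) = 0.810004
Put price V = K·e^{−rT}·N(−d₂) − S·N(−d₁) = 174.348889 − 133.312888 = 41.036002
φ(d₁) = (1/√(2π))·e^{−d₁²/2} = 0.324279
ν = S·φ(d₁)·√T = 60.543004

price = 41.036002
ν = 60.543004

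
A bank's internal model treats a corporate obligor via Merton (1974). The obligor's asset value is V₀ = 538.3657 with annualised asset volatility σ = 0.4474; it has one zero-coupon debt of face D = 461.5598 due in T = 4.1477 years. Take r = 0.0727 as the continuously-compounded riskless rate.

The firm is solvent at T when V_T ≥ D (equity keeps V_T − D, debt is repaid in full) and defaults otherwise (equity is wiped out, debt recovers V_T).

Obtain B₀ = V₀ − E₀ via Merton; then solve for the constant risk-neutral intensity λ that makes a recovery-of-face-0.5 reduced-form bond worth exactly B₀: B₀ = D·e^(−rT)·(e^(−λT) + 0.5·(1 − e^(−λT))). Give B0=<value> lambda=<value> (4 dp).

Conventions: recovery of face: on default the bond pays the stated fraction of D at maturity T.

B0=268.0795 lambda=0.1353

Apply the equity-as-call identities (strike 461.5598, horizon 4.1477 years):
d₁ = [ln(V₀/D) + (r + σ²/2)T] / (σ√T)
   = [ln(538.3657/461.5598) + (0.0727 + 0.5·0.4474²)·4.1477] / (0.4474·√4.1477)
   = [0.153926 + 0.716654] / 0.911170 = 0.955452
d₂ = d₁ − σ√T = 0.955452 − 0.911170 = 0.044282
N(d₁) = 0.830326,  N(d₂) = 0.517660,  e^(−rT) = 0.739680
E₀ = V₀·N(d₁) − D·e^(−rT)·N(d₂)
   = 538.3657·0.830326 − 461.5598·0.739680·0.517660 = 270.286240
B₀ = V₀ − E₀ = 538.3657 − 270.286240 = 268.079460
e^(−λT) = (B₀·e^(rT)/D − 0.5)/(1 − 0.5) = (268.0795·1.351936/461.5598 − 0.5)/0.5 = 0.57044171
λ = −ln(0.57044171)/4.1477 = 0.135339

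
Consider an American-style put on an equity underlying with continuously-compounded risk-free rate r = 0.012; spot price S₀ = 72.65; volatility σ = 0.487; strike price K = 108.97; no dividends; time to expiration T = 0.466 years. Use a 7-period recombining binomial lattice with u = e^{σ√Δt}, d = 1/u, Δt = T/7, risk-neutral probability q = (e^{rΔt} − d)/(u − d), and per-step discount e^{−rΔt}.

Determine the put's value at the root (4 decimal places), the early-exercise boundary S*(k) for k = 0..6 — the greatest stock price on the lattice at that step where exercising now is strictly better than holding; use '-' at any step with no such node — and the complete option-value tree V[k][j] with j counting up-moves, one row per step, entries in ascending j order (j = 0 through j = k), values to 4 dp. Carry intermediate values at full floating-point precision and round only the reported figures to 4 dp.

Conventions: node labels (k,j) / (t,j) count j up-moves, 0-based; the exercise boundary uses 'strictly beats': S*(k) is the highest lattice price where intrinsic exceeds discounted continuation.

Δt=0.06657, u=1.13389, d=0.88192, q=0.47180, disc=e^(-rΔt)=0.99920
k=7 terminal: V=max(K-S,0) → 78.8231 70.2100 59.1362 44.8985 26.5930 3.0576 0.0000 0.0000
k=6: j=0 S=34.1832 intr=74.7868 cont=74.6997 V=74.7868[EX]; j=1 S=43.9495 intr=65.0205 cont=64.9335 V=65.0205[EX]; j=2 S=56.5060 intr=52.4640 cont=52.3770 V=52.4640[EX]; j=3 S=72.6500 intr=36.3200 cont=36.2330 V=36.3200[EX]; j=4 S=93.4064 intr=15.5636 cont=15.4766 V=15.5636[EX]; j=5 S=120.0929 intr=0.0000 cont=1.6137 V=1.6137[hold]; j=6 S=154.4038 intr=0.0000 cont=0.0000 V=0.0000[hold]  S*(6)=93.4064
k=5: j=0 S=38.7600 intr=70.2100 cont=70.1230 V=70.2100[EX]; j=1 S=49.8338 intr=59.1362 cont=59.0491 V=59.1362[EX]; j=2 S=64.0715 intr=44.8985 cont=44.8114 V=44.8985[EX]; j=3 S=82.3770 intr=26.5930 cont=26.5060 V=26.5930[EX]; j=4 S=105.9124 intr=3.0576 cont=8.9749 V=8.9749[hold]; j=5 S=136.1720 intr=0.0000 cont=0.8517 V=0.8517[hold]  S*(5)=82.3770
k=4: j=0 S=43.9495 intr=65.0205 cont=64.9335 V=65.0205[EX]; j=1 S=56.5060 intr=52.4640 cont=52.3770 V=52.4640[EX]; j=2 S=72.6500 intr=36.3200 cont=36.2330 V=36.3200[EX]; j=3 S=93.4064 intr=15.5636 cont=18.2662 V=18.2662[hold]; j=4 S=120.0929 intr=0.0000 cont=5.1383 V=5.1383[hold]  S*(4)=72.6500
k=3: j=0 S=49.8338 intr=59.1362 cont=59.0491 V=59.1362[EX]; j=1 S=64.0715 intr=44.8985 cont=44.8114 V=44.8985[EX]; j=2 S=82.3770 intr=26.5930 cont=27.7800 V=27.7800[hold]; j=3 S=105.9124 intr=3.0576 cont=12.0628 V=12.0628[hold]  S*(3)=64.0715
k=2: j=0 S=56.5060 intr=52.4640 cont=52.3770 V=52.4640[EX]; j=1 S=72.6500 intr=36.3200 cont=36.7926 V=36.7926[hold]; j=2 S=93.4064 intr=15.5636 cont=20.3484 V=20.3484[hold]  S*(2)=56.5060
k=1: j=0 S=64.0715 intr=44.8985 cont=45.0342 V=45.0342[hold]; j=1 S=82.3770 intr=26.5930 cont=29.0110 V=29.0110[hold]  S*(1)=-
k=0: j=0 S=72.6500 intr=36.3200 cont=37.4446 V=37.4446[hold]  S*(0)=-

price = 37.4446
boundary = - - 56.5060 64.0715 72.6500 82.3770 93.4064
tree:
37.4446
45.0342 29.0110
52.4640 36.7926 20.3484
59.1362 44.8985 27.7800 12.0628
65.0205 52.4640 36.3200 18.2662 5.1383
70.2100 59.1362 44.8985 26.5930 8.9749 0.8517
74.7868 65.0205 52.4640 36.3200 15.5636 1.6137 0.0000
78.8231 70.2100 59.1362 44.8985 26.5930 3.0576 0.0000 0.0000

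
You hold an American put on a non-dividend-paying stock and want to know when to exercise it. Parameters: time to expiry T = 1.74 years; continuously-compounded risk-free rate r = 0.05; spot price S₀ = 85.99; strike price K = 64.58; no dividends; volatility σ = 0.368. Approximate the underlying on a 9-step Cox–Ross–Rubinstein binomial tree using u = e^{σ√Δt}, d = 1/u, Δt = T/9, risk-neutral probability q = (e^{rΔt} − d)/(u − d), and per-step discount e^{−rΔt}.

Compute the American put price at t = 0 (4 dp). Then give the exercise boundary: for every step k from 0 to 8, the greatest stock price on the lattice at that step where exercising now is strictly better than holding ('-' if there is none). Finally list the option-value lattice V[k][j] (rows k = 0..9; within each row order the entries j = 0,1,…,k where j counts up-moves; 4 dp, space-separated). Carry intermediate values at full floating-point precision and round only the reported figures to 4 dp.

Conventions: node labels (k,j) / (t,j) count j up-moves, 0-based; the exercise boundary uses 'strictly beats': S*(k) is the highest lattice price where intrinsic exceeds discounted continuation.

price = 4.6959
boundary = - - - - - 38.2900 45.0151 38.2900 45.0151
tree:
4.6959
7.0316 2.3533
10.2657 3.7985 0.8930
14.5530 5.9985 1.5797 0.1947
19.9414 9.2228 2.7553 0.3851 0.0000
26.2900 13.7167 4.7194 0.7617 0.0000 0.0000
32.0104 19.5649 7.8902 1.5066 0.0000 0.0000 0.0000
36.8761 26.2900 12.7490 2.9800 0.0000 0.0000 0.0000 0.0000
41.0150 32.0104 19.5649 5.8943 0.0000 0.0000 0.0000 0.0000 0.0000
44.5355 36.8761 26.2900 11.6587 0.0000 0.0000 0.0000 0.0000 0.0000 0.0000

Δt=0.19333  u=1.17564  d=0.85060  q=0.48952  discount=0.99038
step 9 (expiry): payoffs max(K−S,0) = 44.5355 36.8761 26.2900 11.6587 0.0000 0.0000 0.0000 0.0000 0.0000 0.0000
step 8: (k=8,j=0): S=23.5650, K−S=41.0150, hold=40.3937 ⇒ V=41.0150 exercise | (k=8,j=1): S=32.5696, K−S=32.0104, hold=31.3891 ⇒ V=32.0104 exercise | (k=8,j=2): S=45.0151, K−S=19.5649, hold=18.9437 ⇒ V=19.5649 exercise | (k=8,j=3): S=62.2161, K−S=2.3639, hold=5.8943 ⇒ V=5.8943 continue | (k=8,j=4): S=85.9900, K−S=0.0000, hold=0.0000 ⇒ V=0.0000 continue | (k=8,j=5): S=118.8483, K−S=0.0000, hold=0.0000 ⇒ V=0.0000 continue | (k=8,j=6): S=164.2623, K−S=0.0000, hold=0.0000 ⇒ V=0.0000 continue | (k=8,j=7): S=227.0299, K−S=0.0000, hold=0.0000 ⇒ V=0.0000 continue | (k=8,j=8): S=313.7820, K−S=0.0000, hold=0.0000 ⇒ V=0.0000 continue  boundary S*=45.0151
step 7: (k=7,j=0): S=27.7039, K−S=36.8761, hold=36.2549 ⇒ V=36.8761 exercise | (k=7,j=1): S=38.2900, K−S=26.2900, hold=25.6687 ⇒ V=26.2900 exercise | (k=7,j=2): S=52.9213, K−S=11.6587, hold=12.7490 ⇒ V=12.7490 continue | (k=7,j=3): S=73.1434, K−S=0.0000, hold=2.9800 ⇒ V=2.9800 continue | (k=7,j=4): S=101.0929, K−S=0.0000, hold=0.0000 ⇒ V=0.0000 continue | (k=7,j=5): S=139.7222, K−S=0.0000, hold=0.0000 ⇒ V=0.0000 continue | (k=7,j=6): S=193.1126, K−S=0.0000, hold=0.0000 ⇒ V=0.0000 continue | (k=7,j=7): S=266.9043, K−S=0.0000, hold=0.0000 ⇒ V=0.0000 continue  boundary S*=38.2900
step 6: (k=6,j=0): S=32.5696, K−S=32.0104, hold=31.3891 ⇒ V=32.0104 exercise | (k=6,j=1): S=45.0151, K−S=19.5649, hold=19.4723 ⇒ V=19.5649 exercise | (k=6,j=2): S=62.2161, K−S=2.3639, hold=7.8902 ⇒ V=7.8902 continue | (k=6,j=3): S=85.9900, K−S=0.0000, hold=1.5066 ⇒ V=1.5066 continue | (k=6,j=4): S=118.8483, K−S=0.0000, hold=0.0000 ⇒ V=0.0000 continue | (k=6,j=5): S=164.2623, K−S=0.0000, hold=0.0000 ⇒ V=0.0000 continue | (k=6,j=6): S=227.0299, K−S=0.0000, hold=0.0000 ⇒ V=0.0000 continue  boundary S*=45.0151
step 5: (k=5,j=0): S=38.2900, K−S=26.2900, hold=25.6687 ⇒ V=26.2900 exercise | (k=5,j=1): S=52.9213, K−S=11.6587, hold=13.7167 ⇒ V=13.7167 continue | (k=5,j=2): S=73.1434, K−S=0.0000, hold=4.7194 ⇒ V=4.7194 continue | (k=5,j=3): S=101.0929, K−S=0.0000, hold=0.7617 ⇒ V=0.7617 continue | (k=5,j=4): S=139.7222, K−S=0.0000, hold=0.0000 ⇒ V=0.0000 continue | (k=5,j=5): S=193.1126, K−S=0.0000, hold=0.0000 ⇒ V=0.0000 continue  boundary S*=38.2900
step 4: (k=4,j=0): S=45.0151, K−S=19.5649, hold=19.9414 ⇒ V=19.9414 continue | (k=4,j=1): S=62.2161, K−S=2.3639, hold=9.2228 ⇒ V=9.2228 continue | (k=4,j=2): S=85.9900, K−S=0.0000, hold=2.7553 ⇒ V=2.7553 continue | (k=4,j=3): S=118.8483, K−S=0.0000, hold=0.3851 ⇒ V=0.3851 continue | (k=4,j=4): S=164.2623, K−S=0.0000, hold=0.0000 ⇒ V=0.0000 continue  boundary S*=-
step 3: (k=3,j=0): S=52.9213, K−S=11.6587, hold=14.5530 ⇒ V=14.5530 continue | (k=3,j=1): S=73.1434, K−S=0.0000, hold=5.9985 ⇒ V=5.9985 continue | (k=3,j=2): S=101.0929, K−S=0.0000, hold=1.5797 ⇒ V=1.5797 continue | (k=3,j=3): S=139.7222, K−S=0.0000, hold=0.1947 ⇒ V=0.1947 continue  boundary S*=-
step 2: (k=2,j=0): S=62.2161, K−S=2.3639, hold=10.2657 ⇒ V=10.2657 continue | (k=2,j=1): S=85.9900, K−S=0.0000, hold=3.7985 ⇒ V=3.7985 continue | (k=2,j=2): S=118.8483, K−S=0.0000, hold=0.8930 ⇒ V=0.8930 continue  boundary S*=-
step 1: (k=1,j=0): S=73.1434, K−S=0.0000, hold=7.0316 ⇒ V=7.0316 continue | (k=1,j=1): S=101.0929, K−S=0.0000, hold=2.3533 ⇒ V=2.3533 continue  boundary S*=-
step 0: (k=0,j=0): S=85.9900, K−S=0.0000, hold=4.6959 ⇒ V=4.6959 continue  boundary S*=-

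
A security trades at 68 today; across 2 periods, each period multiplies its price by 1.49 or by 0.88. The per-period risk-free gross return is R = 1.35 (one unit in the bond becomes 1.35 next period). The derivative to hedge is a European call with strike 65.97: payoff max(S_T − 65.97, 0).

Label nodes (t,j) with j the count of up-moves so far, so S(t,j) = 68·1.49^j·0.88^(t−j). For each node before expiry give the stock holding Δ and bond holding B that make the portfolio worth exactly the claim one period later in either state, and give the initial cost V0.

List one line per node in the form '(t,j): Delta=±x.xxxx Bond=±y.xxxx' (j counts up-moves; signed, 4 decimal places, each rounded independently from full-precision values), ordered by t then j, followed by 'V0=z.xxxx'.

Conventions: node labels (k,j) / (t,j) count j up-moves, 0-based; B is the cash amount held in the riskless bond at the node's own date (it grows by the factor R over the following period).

Arbitrage-free pricing uses the up-move probability p* = (R−d)/(u−d) = 0.7705, discounting each step at R = 1.35.
Expiry values: V(2,0)=0.0000, V(2,1)=23.1916, V(2,2)=84.9968
  t=1,j=0: stock 59.8400 → up 89.1616 (V=23.1916), down 52.6592 (V=0.0000). Price 13.2363; hedge Δ=0.6353, bond B=-24.7828.
  t=1,j=1: stock 101.3200 → up 150.9668 (V=84.9968), down 89.1616 (V=23.1916). Price 52.4533; hedge Δ=1.0000, bond B=-48.8667.
  t=0,j=0: stock 68.0000 → up 101.3200 (V=52.4533), down 59.8400 (V=13.2363). Price 32.1872; hedge Δ=0.9454, bond B=-32.1031.
Check: Δ(0,0)·S0 + B(0,0) = 32.1872 = V0.

(0,0): Delta=0.9454 Bond=-32.1031
(1,0): Delta=0.6353 Bond=-24.7828
(1,1): Delta=1.0000 Bond=-48.8667
V0=32.1872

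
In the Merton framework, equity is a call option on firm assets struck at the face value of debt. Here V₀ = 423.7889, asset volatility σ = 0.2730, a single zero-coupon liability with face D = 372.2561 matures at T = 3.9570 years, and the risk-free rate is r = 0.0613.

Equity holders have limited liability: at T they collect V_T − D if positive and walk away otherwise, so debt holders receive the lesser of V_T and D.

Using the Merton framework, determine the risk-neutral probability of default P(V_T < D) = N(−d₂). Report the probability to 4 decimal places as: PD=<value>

Work the structural quantities from V₀ = 423.7889 against face 372.2561:
d₁ = [ln(V₀/D) + (r + σ²/2)T] / (σ√T)
   = [ln(423.7889/372.2561) + (0.0613 + 0.5·0.2730²)·3.9570] / (0.2730·√3.9570)
   = [0.129653 + 0.390020] / 0.543057 = 0.956940
d₂ = d₁ − σ√T = 0.956940 − 0.543057 = 0.413882
risk-neutral PD = N(−d₂) = N(-0.413882) = 0.339480

PD=0.3395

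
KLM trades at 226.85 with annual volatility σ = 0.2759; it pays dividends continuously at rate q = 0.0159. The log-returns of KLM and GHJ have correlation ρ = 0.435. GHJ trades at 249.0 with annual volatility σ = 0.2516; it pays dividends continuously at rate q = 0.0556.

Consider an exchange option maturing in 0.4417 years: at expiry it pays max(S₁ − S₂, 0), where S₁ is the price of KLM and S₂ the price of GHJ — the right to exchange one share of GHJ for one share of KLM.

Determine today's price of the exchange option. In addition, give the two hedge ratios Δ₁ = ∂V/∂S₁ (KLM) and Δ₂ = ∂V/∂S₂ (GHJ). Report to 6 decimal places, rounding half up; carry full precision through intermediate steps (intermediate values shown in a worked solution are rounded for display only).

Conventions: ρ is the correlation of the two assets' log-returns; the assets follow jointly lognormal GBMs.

σ_eff = √(σ₁² + σ₂² − 2ρσ₁σ₂) = √(0.2759² + 0.2516² − 2·0.435·0.2759·0.2516) = 0.281125
d₁ = (ln(S₁/S₂) + (q₂ − q₁ + σ_eff²/2)T) / (σ_eff√T) = (ln(226.85/249.0) + (0.0556 − 0.0159 + 0.039516)·0.4417) / 0.186837 = -0.311365
d₂ = d₁ − σ_eff√T = -0.311365 − 0.186837 = -0.498201
N(d₁) = 0.377762,  N(d₂) = 0.309171
V = S₁·e^{−q₁T}·N(d₁) − S₂·e^{−q₂T}·N(d₂) = 85.095518 − 75.116008 = 9.979510
Key observation: no risk-free rate is needed — with the second asset as numeraire the exchange option is a call on the ratio S₁/S₂, and r cancels out of the value.
Δ₁ = e^{−q₁T}·N(d₁) = 0.375118;  Δ₂ = −e^{−q₂T}·N(d₂) = -0.301671

exchange price = 9.979510
Δ1 = 0.375118
Δ2 = -0.301671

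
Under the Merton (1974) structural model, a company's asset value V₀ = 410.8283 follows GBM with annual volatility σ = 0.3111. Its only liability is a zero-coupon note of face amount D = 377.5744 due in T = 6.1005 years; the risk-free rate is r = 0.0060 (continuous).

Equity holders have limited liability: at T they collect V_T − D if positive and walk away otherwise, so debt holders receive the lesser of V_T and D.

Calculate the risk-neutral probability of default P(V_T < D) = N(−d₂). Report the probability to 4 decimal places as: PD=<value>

PD=0.5897

Apply the equity-as-call identities (strike 377.5744, horizon 6.1005 years):
d₁ = [ln(V₀/D) + (r + σ²/2)T] / (σ√T)
   = [ln(410.8283/377.5744) + (0.0060 + 0.5·0.3111²)·6.1005] / (0.3111·√6.1005)
   = [0.084408 + 0.331816] / 0.768392 = 0.541682
d₂ = d₁ − σ√T = 0.541682 − 0.768392 = -0.226710
risk-neutral PD = N(−d₂) = N(0.226710) = 0.589675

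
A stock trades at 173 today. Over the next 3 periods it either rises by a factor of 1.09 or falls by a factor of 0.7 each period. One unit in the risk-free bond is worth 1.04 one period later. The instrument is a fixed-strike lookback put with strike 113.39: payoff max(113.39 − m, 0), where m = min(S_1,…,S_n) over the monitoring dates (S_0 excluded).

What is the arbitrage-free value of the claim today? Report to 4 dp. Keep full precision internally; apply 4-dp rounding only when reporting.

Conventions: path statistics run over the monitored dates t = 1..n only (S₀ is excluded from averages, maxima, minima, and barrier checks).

Under the martingale measure an up-move has probability p* = 0.8718; value the claim as the probability-weighted average of per-path payoffs, discounted 3 periods at R = 1.04.
Enumerate all 2^3 = 8 price paths (U = up ×1.09, D = down ×0.7); each path with k up-moves has probability p*^k·(1−p*)^(3−k).
DDD: m=59.3390, payoff=54.0510, prob=0.002107
UDD: m=92.3993, payoff=20.9907, prob=0.014329
DUD: m=92.3993, payoff=20.9907, prob=0.014329
UUD: m=143.8789, payoff=0.0000, prob=0.097439
DDU: m=84.7700, payoff=28.6200, prob=0.014329
UDU: m=131.9990, payoff=0.0000, prob=0.097439
DUU: m=121.1000, payoff=0.0000, prob=0.097439
UUU: m=188.5700, payoff=0.0000, prob=0.662587
Price = Σ prob·payoff / R^3 = 1.125568 / 1.124864 = 1.0006

price = 1.0006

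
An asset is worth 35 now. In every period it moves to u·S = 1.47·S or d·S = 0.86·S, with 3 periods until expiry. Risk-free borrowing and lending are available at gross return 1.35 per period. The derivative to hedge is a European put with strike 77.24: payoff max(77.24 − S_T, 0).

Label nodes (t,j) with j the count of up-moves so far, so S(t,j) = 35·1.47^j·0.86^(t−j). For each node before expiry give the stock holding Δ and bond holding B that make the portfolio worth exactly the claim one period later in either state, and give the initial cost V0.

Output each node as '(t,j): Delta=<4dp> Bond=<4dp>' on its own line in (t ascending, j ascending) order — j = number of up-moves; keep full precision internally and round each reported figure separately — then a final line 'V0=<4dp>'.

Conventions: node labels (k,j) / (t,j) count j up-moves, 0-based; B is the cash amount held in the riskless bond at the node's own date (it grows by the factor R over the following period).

Under the risk-neutral measure, an up-move has probability p* = (R−d)/(u−d) = 0.8033 and values discount at R = 1.35.
Payoffs at expiry: V(3,0)=54.9780, V(3,1)=39.1876, V(3,2)=12.1969, V(3,3)=0.0000
Node (2,0) S=25.8860: V=(p*·39.1876+(1−p*)·54.9780)/1.35=31.3288; Δ=(39.1876−54.9780)/(38.0524−22.2620)=-1.0000; B=V−Δ·S=57.2148
Node (2,1) S=44.2470: V=(p*·12.1969+(1−p*)·39.1876)/1.35=12.9678; Δ=(12.1969−39.1876)/(65.0431−38.0524)=-1.0000; B=V−Δ·S=57.2148
Node (2,2) S=75.6315: V=(p*·0.0000+(1−p*)·12.1969)/1.35=1.7773; Δ=(0.0000−12.1969)/(111.1783−65.0431)=-0.2644; B=V−Δ·S=21.7723
Node (1,0) S=30.1000: V=(p*·12.9678+(1−p*)·31.3288)/1.35=12.2813; Δ=(12.9678−31.3288)/(44.2470−25.8860)=-1.0000; B=V−Δ·S=42.3813
Node (1,1) S=51.4500: V=(p*·1.7773+(1−p*)·12.9678)/1.35=2.9472; Δ=(1.7773−12.9678)/(75.6315−44.2470)=-0.3566; B=V−Δ·S=21.2923
Node (0,0) S=35.0000: V=(p*·2.9472+(1−p*)·12.2813)/1.35=3.5433; Δ=(2.9472−12.2813)/(51.4500−30.1000)=-0.4372; B=V−Δ·S=18.8451
Check: Δ(0,0)·S0 + B(0,0) = 3.5433 = V0.

(0,0): Delta=-0.4372 Bond=18.8451
(1,0): Delta=-1.0000 Bond=42.3813
(1,1): Delta=-0.3566 Bond=21.2923
(2,0): Delta=-1.0000 Bond=57.2148
(2,1): Delta=-1.0000 Bond=57.2148
(2,2): Delta=-0.2644 Bond=21.7723
V0=3.5433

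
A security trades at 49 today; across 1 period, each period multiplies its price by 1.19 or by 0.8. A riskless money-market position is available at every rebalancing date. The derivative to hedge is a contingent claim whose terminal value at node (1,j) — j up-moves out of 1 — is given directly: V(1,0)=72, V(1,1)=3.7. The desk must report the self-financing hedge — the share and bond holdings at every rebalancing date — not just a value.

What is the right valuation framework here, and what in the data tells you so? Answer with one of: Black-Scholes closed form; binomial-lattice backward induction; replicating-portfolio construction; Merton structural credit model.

framework: replicating-portfolio construction

Key observation: the task asks for the hedge itself — share and bond holdings at every node of the 1-period tree on spot 49 with factors 1.19/0.8 — which is exactly what the replicating-portfolio construction produces.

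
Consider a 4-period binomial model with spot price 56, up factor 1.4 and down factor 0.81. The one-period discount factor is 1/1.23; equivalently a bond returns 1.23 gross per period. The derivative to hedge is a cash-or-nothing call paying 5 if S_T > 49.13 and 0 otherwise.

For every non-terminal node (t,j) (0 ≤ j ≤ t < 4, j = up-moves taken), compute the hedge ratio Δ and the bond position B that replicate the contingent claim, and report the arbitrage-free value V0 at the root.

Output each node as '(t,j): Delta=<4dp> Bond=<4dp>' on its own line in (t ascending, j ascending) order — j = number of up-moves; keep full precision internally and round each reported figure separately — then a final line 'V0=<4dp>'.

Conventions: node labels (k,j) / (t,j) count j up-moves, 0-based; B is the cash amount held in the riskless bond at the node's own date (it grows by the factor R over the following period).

(0,0): Delta=0.0144 Bond=1.2132
(1,0): Delta=0.0507 Bond=-0.1517
(1,1): Delta=0.0059 Bond=2.1576
(2,0): Delta=0.1335 Bond=-3.2299
(2,1): Delta=0.0313 Bond=1.0453
(2,2): Delta=0.0000 Bond=3.3049
(3,0): Delta=0.0000 Bond=0.0000
(3,1): Delta=0.1648 Bond=-5.5808
(3,2): Delta=0.0000 Bond=4.0650
(3,3): Delta=0.0000 Bond=4.0650
V0=2.0206

Under the risk-neutral measure, an up-move has probability p* = (R−d)/(u−d) = 0.7119 and values discount at R = 1.23.
Payoffs at expiry: V(4,0)=0.0000, V(4,1)=0.0000, V(4,2)=5.0000, V(4,3)=5.0000, V(4,4)=5.0000
(3,0): S=29.7607. Δ = (V_up−V_dn)/(S_up−S_dn) = (0.0000−0.0000)/(41.6650−24.1062) = 0.0000. V = [p*·0.0000 + (1−p*)·0.0000]/1.23 = 0.0000. B = V − Δ·S = 0.0000.
(3,1): S=51.4382. Δ = (V_up−V_dn)/(S_up−S_dn) = (5.0000−0.0000)/(72.0135−41.6650) = 0.1648. V = [p*·5.0000 + (1−p*)·0.0000]/1.23 = 2.8938. B = V − Δ·S = -5.5808.
(3,2): S=88.9056. Δ = (V_up−V_dn)/(S_up−S_dn) = (5.0000−5.0000)/(124.4678−72.0135) = 0.0000. V = [p*·5.0000 + (1−p*)·5.0000]/1.23 = 4.0650. B = V − Δ·S = 4.0650.
(3,3): S=153.6640. Δ = (V_up−V_dn)/(S_up−S_dn) = (5.0000−5.0000)/(215.1296−124.4678) = 0.0000. V = [p*·5.0000 + (1−p*)·5.0000]/1.23 = 4.0650. B = V − Δ·S = 4.0650.
(2,0): S=36.7416. Δ = (V_up−V_dn)/(S_up−S_dn) = (2.8938−0.0000)/(51.4382−29.7607) = 0.1335. V = [p*·2.8938 + (1−p*)·0.0000]/1.23 = 1.6748. B = V − Δ·S = -3.2299.
(2,1): S=63.5040. Δ = (V_up−V_dn)/(S_up−S_dn) = (4.0650−2.8938)/(88.9056−51.4382) = 0.0313. V = [p*·4.0650 + (1−p*)·2.8938]/1.23 = 3.0305. B = V − Δ·S = 1.0453.
(2,2): S=109.7600. Δ = (V_up−V_dn)/(S_up−S_dn) = (4.0650−4.0650)/(153.6640−88.9056) = 0.0000. V = [p*·4.0650 + (1−p*)·4.0650]/1.23 = 3.3049. B = V − Δ·S = 3.3049.
(1,0): S=45.3600. Δ = (V_up−V_dn)/(S_up−S_dn) = (3.0305−1.6748)/(63.5040−36.7416) = 0.0507. V = [p*·3.0305 + (1−p*)·1.6748]/1.23 = 2.1462. B = V − Δ·S = -0.1517.
(1,1): S=78.4000. Δ = (V_up−V_dn)/(S_up−S_dn) = (3.3049−3.0305)/(109.7600−63.5040) = 0.0059. V = [p*·3.3049 + (1−p*)·3.0305]/1.23 = 2.6226. B = V − Δ·S = 2.1576.
(0,0): S=56.0000. Δ = (V_up−V_dn)/(S_up−S_dn) = (2.6226−2.1462)/(78.4000−45.3600) = 0.0144. V = [p*·2.6226 + (1−p*)·2.1462]/1.23 = 2.0206. B = V − Δ·S = 1.2132.
Verification: the root portfolio costs Δ(0,0)·S0 + B(0,0) = 2.0206, matching V0.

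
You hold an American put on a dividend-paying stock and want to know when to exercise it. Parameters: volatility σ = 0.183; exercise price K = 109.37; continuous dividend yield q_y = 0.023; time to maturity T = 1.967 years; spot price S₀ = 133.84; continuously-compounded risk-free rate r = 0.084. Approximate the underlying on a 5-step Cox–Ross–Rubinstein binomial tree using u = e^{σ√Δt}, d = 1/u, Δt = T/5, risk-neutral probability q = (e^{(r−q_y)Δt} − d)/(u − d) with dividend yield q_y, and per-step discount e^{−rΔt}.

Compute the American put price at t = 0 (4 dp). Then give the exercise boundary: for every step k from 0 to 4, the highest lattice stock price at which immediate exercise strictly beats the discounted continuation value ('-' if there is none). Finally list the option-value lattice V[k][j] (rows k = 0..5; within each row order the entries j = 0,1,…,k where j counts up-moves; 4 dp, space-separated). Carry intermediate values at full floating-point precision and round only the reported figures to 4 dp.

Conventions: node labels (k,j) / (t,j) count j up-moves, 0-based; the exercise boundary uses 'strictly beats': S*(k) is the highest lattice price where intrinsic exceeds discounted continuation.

price = 1.6785
boundary = - - - 94.8506 84.5652
tree:
1.6785
3.5446 0.4077
7.3013 0.9959 0.0000
14.5194 2.4329 0.0000 0.0000
24.8048 5.9434 0.0000 0.0000 0.0000
33.9749 14.5194 0.0000 0.0000 0.0000 0.0000

Δt=0.39340, u=1.12163, d=0.89156, q=0.57690, disc=e^(-rΔt)=0.96749
k=5 terminal: V=max(K-S,0) → 33.9749 14.5194 0.0000 0.0000 0.0000 0.0000
k=4: j=0 S=84.5652 intr=24.8048 cont=22.0114 V=24.8048[EX]; j=1 S=106.3871 intr=2.9829 cont=5.9434 V=5.9434[hold]; j=2 S=133.8400 intr=0.0000 cont=0.0000 V=0.0000[hold]; j=3 S=168.3771 intr=0.0000 cont=0.0000 V=0.0000[hold]; j=4 S=211.8264 intr=0.0000 cont=0.0000 V=0.0000[hold]  S*(4)=84.5652
k=3: j=0 S=94.8506 intr=14.5194 cont=13.4710 V=14.5194[EX]; j=1 S=119.3266 intr=0.0000 cont=2.4329 V=2.4329[hold]; j=2 S=150.1186 intr=0.0000 cont=0.0000 V=0.0000[hold]; j=3 S=188.8564 intr=0.0000 cont=0.0000 V=0.0000[hold]  S*(3)=94.8506
k=2: j=0 S=106.3871 intr=2.9829 cont=7.3013 V=7.3013[hold]; j=1 S=133.8400 intr=0.0000 cont=0.9959 V=0.9959[hold]; j=2 S=168.3771 intr=0.0000 cont=0.0000 V=0.0000[hold]  S*(2)=-
k=1: j=0 S=119.3266 intr=0.0000 cont=3.5446 V=3.5446[hold]; j=1 S=150.1186 intr=0.0000 cont=0.4077 V=0.4077[hold]  S*(1)=-
k=0: j=0 S=133.8400 intr=0.0000 cont=1.6785 V=1.6785[hold]  S*(0)=-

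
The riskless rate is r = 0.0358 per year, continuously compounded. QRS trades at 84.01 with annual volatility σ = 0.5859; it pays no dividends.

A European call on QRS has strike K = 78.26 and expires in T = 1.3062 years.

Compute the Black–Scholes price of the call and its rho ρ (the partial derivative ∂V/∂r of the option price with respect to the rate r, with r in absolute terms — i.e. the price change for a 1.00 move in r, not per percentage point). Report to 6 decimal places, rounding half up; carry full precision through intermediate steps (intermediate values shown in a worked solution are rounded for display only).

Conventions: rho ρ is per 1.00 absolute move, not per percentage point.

σ√T = 0.5859·√1.3062 = 0.669620
d₁ = (ln(S/K) + (r+σ²/2)T) / (σ√T) = (ln(84.01/78.26) + (0.0358+0.5859²/2)·1.3062) / 0.669620 = (0.070899 + 0.270957) / 0.669620 = 0.510523
d₂ = d₁ − σ√T = 0.510523 − 0.669620 = -0.159097
e^{−rT} = 0.954315
N(d₁) = 0.695158,  N(d₂) = 0.436796
Call price V = S·N(d₁) − K·e^{−rT}·N(d₂) = 58.400187 − 32.621989 = 25.778198
ρ = K·T·e^{−rT}·N(d₂) = 42.610842

price = 25.778198
ρ = 42.610842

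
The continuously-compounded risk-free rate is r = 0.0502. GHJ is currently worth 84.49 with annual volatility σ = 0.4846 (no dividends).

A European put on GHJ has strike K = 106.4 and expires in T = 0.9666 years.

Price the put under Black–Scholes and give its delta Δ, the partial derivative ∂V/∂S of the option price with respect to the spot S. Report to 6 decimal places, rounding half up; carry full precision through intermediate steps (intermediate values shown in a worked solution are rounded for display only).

price = 27.166007
Δ = -0.557204

σ√T = 0.4846·√0.9666 = 0.476438
d₁ = (ln(S/K) + (r+σ²/2)T) / (σ√T) = (ln(84.49/106.4) + (0.0502+0.4846²/2)·0.9666) / 0.476438 = (-0.230572 + 0.162020) / 0.476438 = -0.143885
d₂ = d₁ − σ√T = -0.143885 − 0.476438 = -0.620323
e^{−rT} = 0.952635
N(−d₁) = 0.557204,  N(−d₂) = 0.732478
Put price V = K·e^{−rT}·N(−d₂) − S·N(−d₁) = 74.244198 − 47.078191 = 27.166007
Δ = −N(−d₁) = -0.557204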